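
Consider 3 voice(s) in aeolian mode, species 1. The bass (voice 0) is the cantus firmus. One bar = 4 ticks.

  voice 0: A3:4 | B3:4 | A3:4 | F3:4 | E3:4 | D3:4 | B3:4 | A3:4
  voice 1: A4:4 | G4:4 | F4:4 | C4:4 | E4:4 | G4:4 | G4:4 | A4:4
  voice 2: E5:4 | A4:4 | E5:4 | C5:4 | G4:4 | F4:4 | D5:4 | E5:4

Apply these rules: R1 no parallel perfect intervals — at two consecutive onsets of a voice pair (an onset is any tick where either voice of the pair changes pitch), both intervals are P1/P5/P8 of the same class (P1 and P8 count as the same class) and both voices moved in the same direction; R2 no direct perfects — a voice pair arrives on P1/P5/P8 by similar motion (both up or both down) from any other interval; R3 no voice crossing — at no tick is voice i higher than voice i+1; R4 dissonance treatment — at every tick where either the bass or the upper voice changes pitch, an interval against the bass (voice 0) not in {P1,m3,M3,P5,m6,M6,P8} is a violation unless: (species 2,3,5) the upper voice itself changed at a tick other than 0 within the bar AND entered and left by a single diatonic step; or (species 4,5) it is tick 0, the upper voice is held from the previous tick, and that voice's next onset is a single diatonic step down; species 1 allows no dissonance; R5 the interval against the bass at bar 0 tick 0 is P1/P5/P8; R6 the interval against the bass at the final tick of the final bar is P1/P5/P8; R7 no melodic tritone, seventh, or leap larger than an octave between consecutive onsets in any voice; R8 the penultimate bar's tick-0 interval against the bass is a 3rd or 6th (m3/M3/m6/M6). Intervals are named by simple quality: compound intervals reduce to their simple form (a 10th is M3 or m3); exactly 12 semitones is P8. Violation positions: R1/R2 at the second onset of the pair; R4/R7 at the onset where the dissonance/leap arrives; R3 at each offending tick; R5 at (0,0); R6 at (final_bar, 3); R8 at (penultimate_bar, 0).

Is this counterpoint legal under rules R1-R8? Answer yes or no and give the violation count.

No (10 violations)

bar 0: v0=A3 v1=A4 v2=E5 (P5)
bar 1: v0=B3 v1=G4 v2=A4 (m7)
bar 2: v0=A3 v1=F4 v2=E5 (P5)
bar 3: v0=F3 v1=C4 v2=C5 (P5)
bar 4: v0=E3 v1=E4 v2=G4 (m3)
bar 5: v0=D3 v1=G4 v2=F4 (m3)
bar 6: v0=B3 v1=G4 v2=D5 (m3)
bar 7: v0=A3 v1=A4 v2=E5 (P5)
  R4 @ bar1.0: B3/A4 m7 untreated
  R1 @ bar3.0: A3/E5 P5 -> F3/C5 P5 similar
  R2 @ bar3.0: A3/F4 m6 -> F3/C4 P5 similar
  R2 @ bar3.0: F4/E5 M7 -> C4/C5 P8 similar
  R3 @ bar5.0: G4 above F4
  R4 @ bar5.0: D3/G4 P4 untreated
  R3 @ bar5.1: G4 above F4
  R3 @ bar5.2: G4 above F4
  R3 @ bar5.3: G4 above F4
  R1 @ bar7.0: G4/D5 P5 -> A4/E5 P5 similar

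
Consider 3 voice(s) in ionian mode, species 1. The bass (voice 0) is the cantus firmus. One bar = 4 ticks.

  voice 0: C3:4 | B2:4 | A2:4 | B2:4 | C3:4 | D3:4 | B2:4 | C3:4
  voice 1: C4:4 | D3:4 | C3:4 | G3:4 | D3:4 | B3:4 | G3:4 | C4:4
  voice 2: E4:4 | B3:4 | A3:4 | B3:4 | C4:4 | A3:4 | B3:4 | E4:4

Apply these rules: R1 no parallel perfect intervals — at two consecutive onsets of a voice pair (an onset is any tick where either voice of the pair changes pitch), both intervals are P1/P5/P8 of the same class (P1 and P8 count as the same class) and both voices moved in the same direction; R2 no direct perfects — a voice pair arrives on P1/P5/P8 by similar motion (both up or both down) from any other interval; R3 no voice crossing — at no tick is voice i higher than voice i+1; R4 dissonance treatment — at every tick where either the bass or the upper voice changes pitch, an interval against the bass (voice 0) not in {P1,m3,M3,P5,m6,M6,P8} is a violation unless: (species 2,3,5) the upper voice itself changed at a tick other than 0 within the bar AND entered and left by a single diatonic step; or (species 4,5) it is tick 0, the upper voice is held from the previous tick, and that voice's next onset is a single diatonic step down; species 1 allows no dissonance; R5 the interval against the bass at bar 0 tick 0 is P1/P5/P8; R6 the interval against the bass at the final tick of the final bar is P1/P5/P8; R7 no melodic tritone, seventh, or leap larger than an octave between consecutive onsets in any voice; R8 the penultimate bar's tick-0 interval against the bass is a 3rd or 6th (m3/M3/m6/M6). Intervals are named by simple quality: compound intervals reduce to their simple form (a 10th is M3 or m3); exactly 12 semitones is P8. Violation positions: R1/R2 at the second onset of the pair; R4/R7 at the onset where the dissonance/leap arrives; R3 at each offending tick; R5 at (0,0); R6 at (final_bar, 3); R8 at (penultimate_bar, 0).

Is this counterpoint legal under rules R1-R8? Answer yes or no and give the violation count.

bar 0: v0=C3 v1=C4 v2=E4 (M3)
bar 1: v0=B2 v1=D3 v2=B3 (P8)
bar 2: v0=A2 v1=C3 v2=A3 (P8)
bar 3: v0=B2 v1=G3 v2=B3 (P8)
bar 4: v0=C3 v1=D3 v2=C4 (P8)
bar 5: v0=D3 v1=B3 v2=A3 (P5)
bar 6: v0=B2 v1=G3 v2=B3 (P8)
bar 7: v0=C3 v1=C4 v2=E4 (M3)
  R5 @ bar0.0: opens on M3
  R2 @ bar1.0: C3/E4 M3 -> B2/B3 P8 similar
  R7 @ bar1.0: C4->D3 leap 10st
  R1 @ bar2.0: B2/B3 P8 -> A2/A3 P8 similar
  R1 @ bar3.0: A2/A3 P8 -> B2/B3 P8 similar
  R1 @ bar4.0: B2/B3 P8 -> C3/C4 P8 similar
  R4 @ bar4.0: C3/D3 M2 untreated
  R3 @ bar5.0: B3 above A3
  R3 @ bar5.1: B3 above A3
  R3 @ bar5.2: B3 above A3
  R3 @ bar5.3: B3 above A3
  R8 @ bar6.0: penult P8 not 3rd/6th
  R2 @ bar7.0: B2/G3 m6 -> C3/C4 P8 similar
  R6 @ bar7.3: closes on M3

No (14 violations)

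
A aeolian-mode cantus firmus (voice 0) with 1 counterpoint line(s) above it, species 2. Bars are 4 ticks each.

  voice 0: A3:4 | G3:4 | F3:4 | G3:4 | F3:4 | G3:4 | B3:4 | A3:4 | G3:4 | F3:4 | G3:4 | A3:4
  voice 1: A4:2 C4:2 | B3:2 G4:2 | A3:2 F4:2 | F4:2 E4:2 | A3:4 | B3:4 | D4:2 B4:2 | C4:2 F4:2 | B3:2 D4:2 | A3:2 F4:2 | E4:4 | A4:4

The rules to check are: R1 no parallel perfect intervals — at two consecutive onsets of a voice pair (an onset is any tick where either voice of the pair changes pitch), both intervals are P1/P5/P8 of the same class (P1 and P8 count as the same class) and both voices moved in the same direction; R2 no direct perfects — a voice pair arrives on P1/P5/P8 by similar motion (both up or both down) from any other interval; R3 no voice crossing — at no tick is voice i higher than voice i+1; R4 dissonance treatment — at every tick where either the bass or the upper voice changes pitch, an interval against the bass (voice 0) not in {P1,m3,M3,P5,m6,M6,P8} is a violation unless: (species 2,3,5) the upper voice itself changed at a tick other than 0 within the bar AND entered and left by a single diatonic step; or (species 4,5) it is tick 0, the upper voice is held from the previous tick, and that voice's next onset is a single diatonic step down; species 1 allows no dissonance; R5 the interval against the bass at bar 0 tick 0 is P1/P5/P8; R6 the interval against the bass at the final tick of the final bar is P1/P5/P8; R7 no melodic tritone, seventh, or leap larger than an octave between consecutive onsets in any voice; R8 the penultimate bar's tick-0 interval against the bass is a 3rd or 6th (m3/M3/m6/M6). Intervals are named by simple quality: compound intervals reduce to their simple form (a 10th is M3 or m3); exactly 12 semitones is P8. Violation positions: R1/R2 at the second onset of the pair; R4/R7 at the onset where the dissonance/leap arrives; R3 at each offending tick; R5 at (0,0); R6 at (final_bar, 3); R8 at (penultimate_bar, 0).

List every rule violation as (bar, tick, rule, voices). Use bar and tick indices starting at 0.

bar 0: v0=A3 v1=A4 downbeat P8
bar 1: v0=G3 v1=B3 downbeat M3
bar 2: v0=F3 v1=A3 downbeat M3
bar 3: v0=G3 v1=F4 downbeat m7
bar 4: v0=F3 v1=A3 downbeat M3
bar 5: v0=G3 v1=B3 downbeat M3
bar 6: v0=B3 v1=D4 downbeat m3
bar 7: v0=A3 v1=C4 downbeat m3
bar 8: v0=G3 v1=B3 downbeat M3
bar 9: v0=F3 v1=A3 downbeat M3
bar 10: v0=G3 v1=E4 downbeat M6
bar 11: v0=A3 v1=A4 downbeat P8
  -> R7 @ bar 2 tick 0 v(1,): G4->A3 leap 10st
  -> R4 @ bar 3 tick 0 v(0, 1): G3/F4 m7 untreated
  -> R7 @ bar 7 tick 0 v(1,): B4->C4 leap 11st
  -> R7 @ bar 8 tick 0 v(1,): F4->B3 leap 6st
  -> R2 @ bar 11 tick 0 v(0, 1): G3/E4 M6 -> A3/A4 P8 similar

(2, 0, R7, (1,))
(3, 0, R4, (0, 1))
(7, 0, R7, (1,))
(8, 0, R7, (1,))
(11, 0, R2, (0, 1))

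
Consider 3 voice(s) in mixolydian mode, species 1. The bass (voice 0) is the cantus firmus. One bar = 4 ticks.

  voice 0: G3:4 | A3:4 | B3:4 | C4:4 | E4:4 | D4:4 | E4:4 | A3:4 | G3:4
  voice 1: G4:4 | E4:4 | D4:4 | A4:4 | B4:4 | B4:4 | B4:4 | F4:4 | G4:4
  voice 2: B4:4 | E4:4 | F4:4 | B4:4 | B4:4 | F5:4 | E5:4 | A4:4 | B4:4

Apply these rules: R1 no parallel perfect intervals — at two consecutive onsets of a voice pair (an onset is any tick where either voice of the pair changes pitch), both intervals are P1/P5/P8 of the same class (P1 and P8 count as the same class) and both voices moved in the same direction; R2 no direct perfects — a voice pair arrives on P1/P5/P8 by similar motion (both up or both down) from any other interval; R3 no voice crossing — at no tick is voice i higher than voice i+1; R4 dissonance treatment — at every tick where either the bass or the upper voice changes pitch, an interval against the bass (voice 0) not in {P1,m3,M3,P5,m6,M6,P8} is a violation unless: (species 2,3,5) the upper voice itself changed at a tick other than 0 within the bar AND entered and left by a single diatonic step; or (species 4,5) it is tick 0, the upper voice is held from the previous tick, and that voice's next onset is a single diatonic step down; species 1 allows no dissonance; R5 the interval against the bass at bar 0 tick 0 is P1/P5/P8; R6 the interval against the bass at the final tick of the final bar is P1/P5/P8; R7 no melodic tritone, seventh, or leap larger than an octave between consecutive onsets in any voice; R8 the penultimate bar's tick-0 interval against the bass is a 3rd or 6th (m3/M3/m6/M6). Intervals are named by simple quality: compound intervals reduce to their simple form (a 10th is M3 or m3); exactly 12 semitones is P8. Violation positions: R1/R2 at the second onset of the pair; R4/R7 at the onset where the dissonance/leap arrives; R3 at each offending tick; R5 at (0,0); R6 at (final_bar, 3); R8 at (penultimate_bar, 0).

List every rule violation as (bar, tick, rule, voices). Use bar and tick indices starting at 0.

(0, 0, R5, (0, 2))
(1, 0, R2, (1, 2))
(2, 0, R4, (0, 2))
(3, 0, R4, (0, 2))
(3, 0, R7, (2,))
(4, 0, R2, (0, 1))
(5, 0, R7, (2,))
(7, 0, R1, (0, 2))
(7, 0, R7, (1,))
(7, 0, R8, (0, 2))
(8, 3, R6, (0, 2))

bar 0: v0=G3 v1=G4 v2=B4 downbeat M3
bar 1: v0=A3 v1=E4 v2=E4 downbeat P5
bar 2: v0=B3 v1=D4 v2=F4 downbeat TT
bar 3: v0=C4 v1=A4 v2=B4 downbeat M7
bar 4: v0=E4 v1=B4 v2=B4 downbeat P5
bar 5: v0=D4 v1=B4 v2=F5 downbeat m3
bar 6: v0=E4 v1=B4 v2=E5 downbeat P8
bar 7: v0=A3 v1=F4 v2=A4 downbeat P8
bar 8: v0=G3 v1=G4 v2=B4 downbeat M3
  -> R5 @ bar 0 tick 0 v(0, 2): opens on M3
  -> R2 @ bar 1 tick 0 v(1, 2): G4/B4 M3 -> E4/E4 P1 similar
  -> R4 @ bar 2 tick 0 v(0, 2): B3/F4 TT untreated
  -> R4 @ bar 3 tick 0 v(0, 2): C4/B4 M7 untreated
  -> R7 @ bar 3 tick 0 v(2,): F4->B4 leap 6st
  -> R2 @ bar 4 tick 0 v(0, 1): C4/A4 M6 -> E4/B4 P5 similar
  -> R7 @ bar 5 tick 0 v(2,): B4->F5 leap 6st
  -> R1 @ bar 7 tick 0 v(0, 2): E4/E5 P8 -> A3/A4 P8 similar
  -> R7 @ bar 7 tick 0 v(1,): B4->F4 leap 6st
  -> R8 @ bar 7 tick 0 v(0, 2): penult P8 not 3rd/6th
  -> R6 @ bar 8 tick 3 v(0, 2): closes on M3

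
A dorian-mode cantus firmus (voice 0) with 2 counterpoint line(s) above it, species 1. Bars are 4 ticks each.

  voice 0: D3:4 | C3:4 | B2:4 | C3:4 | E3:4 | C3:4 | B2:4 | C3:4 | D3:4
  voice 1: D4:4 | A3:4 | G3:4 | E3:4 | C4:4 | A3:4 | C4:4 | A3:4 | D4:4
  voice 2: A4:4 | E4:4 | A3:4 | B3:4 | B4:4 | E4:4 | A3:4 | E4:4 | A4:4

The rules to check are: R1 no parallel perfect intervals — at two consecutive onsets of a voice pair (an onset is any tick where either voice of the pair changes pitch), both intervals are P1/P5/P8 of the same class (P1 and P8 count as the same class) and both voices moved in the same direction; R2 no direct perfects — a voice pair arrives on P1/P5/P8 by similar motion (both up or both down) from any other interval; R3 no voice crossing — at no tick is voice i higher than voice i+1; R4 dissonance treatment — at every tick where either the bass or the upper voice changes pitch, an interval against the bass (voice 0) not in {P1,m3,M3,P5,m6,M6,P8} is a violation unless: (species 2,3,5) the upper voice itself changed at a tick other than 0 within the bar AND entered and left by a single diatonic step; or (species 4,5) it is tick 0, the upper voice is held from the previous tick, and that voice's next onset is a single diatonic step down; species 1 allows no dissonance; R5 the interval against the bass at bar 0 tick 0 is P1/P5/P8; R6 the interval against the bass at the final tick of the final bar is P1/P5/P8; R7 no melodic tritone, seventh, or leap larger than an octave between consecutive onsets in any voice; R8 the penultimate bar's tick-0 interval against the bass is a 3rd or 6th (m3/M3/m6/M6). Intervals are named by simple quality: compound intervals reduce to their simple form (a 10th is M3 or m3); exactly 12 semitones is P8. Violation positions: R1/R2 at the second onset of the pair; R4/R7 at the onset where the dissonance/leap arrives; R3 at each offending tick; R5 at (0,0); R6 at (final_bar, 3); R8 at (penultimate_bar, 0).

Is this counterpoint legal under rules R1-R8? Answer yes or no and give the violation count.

No (14 violations)

bar 0: v0=D3 v1=D4 v2=A4 (P5)
bar 1: v0=C3 v1=A3 v2=E4 (M3)
bar 2: v0=B2 v1=G3 v2=A3 (m7)
bar 3: v0=C3 v1=E3 v2=B3 (M7)
bar 4: v0=E3 v1=C4 v2=B4 (P5)
bar 5: v0=C3 v1=A3 v2=E4 (M3)
bar 6: v0=B2 v1=C4 v2=A3 (m7)
bar 7: v0=C3 v1=A3 v2=E4 (M3)
bar 8: v0=D3 v1=D4 v2=A4 (P5)
  R1 @ bar1.0: D4/A4 P5 -> A3/E4 P5 similar
  R4 @ bar2.0: B2/A3 m7 untreated
  R4 @ bar3.0: C3/B3 M7 untreated
  R2 @ bar4.0: C3/B3 M7 -> E3/B4 P5 similar
  R2 @ bar5.0: C4/B4 M7 -> A3/E4 P5 similar
  R3 @ bar6.0: C4 above A3
  R4 @ bar6.0: B2/C4 m2 untreated
  R4 @ bar6.0: B2/A3 m7 untreated
  R3 @ bar6.1: C4 above A3
  R3 @ bar6.2: C4 above A3
  R3 @ bar6.3: C4 above A3
  R1 @ bar8.0: A3/E4 P5 -> D4/A4 P5 similar
  R2 @ bar8.0: C3/A3 M6 -> D3/D4 P8 similar
  R2 @ bar8.0: C3/E4 M3 -> D3/A4 P5 similar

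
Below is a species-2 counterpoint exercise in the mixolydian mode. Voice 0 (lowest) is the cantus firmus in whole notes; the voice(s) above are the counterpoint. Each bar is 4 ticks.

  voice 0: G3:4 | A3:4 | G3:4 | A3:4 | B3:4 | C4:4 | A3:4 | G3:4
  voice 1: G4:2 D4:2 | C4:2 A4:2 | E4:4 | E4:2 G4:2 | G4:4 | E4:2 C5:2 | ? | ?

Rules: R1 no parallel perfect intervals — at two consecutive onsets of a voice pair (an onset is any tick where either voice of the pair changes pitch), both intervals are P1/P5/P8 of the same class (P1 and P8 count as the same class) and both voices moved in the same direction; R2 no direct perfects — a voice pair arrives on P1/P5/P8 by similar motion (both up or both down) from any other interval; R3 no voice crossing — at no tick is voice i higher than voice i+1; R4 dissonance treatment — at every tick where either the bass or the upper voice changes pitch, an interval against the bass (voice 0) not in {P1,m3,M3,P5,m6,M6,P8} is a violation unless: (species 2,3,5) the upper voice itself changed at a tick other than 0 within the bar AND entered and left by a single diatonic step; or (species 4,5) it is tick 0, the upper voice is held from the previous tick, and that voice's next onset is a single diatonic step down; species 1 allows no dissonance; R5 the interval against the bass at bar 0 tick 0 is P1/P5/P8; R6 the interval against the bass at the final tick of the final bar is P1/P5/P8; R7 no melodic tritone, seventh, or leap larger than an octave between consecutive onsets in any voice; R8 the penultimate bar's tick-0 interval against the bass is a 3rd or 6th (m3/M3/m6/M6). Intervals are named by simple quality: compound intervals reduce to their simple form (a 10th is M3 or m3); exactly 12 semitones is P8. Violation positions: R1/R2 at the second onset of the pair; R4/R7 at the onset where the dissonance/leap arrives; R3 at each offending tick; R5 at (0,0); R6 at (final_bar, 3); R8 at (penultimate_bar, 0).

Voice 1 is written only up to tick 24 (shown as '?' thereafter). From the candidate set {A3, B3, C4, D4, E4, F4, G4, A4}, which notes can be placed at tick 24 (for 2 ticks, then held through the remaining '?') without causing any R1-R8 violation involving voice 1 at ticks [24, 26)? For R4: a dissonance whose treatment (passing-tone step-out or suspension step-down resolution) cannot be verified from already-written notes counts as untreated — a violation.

{C4, F4}

A3: violates R1,R7,R8
B3: violates R4,R7,R8
C4: legal
D4: violates R4,R7,R8
E4: violates R2,R8
F4: legal
G4: violates R4,R8
A4: violates R1,R8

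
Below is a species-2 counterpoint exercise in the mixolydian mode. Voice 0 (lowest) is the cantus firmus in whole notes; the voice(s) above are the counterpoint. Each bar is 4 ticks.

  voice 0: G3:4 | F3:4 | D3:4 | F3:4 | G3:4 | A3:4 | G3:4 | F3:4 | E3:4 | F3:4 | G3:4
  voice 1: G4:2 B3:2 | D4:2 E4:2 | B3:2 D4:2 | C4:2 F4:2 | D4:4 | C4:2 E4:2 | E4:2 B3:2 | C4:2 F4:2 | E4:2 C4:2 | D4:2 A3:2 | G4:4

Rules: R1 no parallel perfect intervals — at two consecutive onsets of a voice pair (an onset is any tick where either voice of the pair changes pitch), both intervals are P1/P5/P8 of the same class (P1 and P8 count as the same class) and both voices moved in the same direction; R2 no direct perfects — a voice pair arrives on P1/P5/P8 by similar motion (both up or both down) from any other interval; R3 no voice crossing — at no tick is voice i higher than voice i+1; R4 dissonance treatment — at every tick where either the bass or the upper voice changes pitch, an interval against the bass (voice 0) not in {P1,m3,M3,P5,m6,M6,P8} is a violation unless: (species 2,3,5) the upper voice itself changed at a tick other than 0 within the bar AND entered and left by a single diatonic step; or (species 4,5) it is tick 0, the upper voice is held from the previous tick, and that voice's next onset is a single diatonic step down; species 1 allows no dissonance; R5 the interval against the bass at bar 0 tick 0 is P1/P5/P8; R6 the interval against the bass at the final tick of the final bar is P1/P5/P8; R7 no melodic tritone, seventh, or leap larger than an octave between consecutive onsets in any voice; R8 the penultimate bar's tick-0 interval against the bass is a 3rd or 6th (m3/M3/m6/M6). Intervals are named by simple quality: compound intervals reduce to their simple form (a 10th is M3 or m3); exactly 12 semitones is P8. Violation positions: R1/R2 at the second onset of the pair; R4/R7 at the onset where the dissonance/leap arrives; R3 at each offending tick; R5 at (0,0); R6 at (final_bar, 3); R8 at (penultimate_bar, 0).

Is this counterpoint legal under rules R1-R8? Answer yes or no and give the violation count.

No (4 violations)

bar 0: v0=G3 v1=G4 (P8)
bar 1: v0=F3 v1=D4 (M6)
bar 2: v0=D3 v1=B3 (M6)
bar 3: v0=F3 v1=C4 (P5)
bar 4: v0=G3 v1=D4 (P5)
bar 5: v0=A3 v1=C4 (m3)
bar 6: v0=G3 v1=E4 (M6)
bar 7: v0=F3 v1=C4 (P5)
bar 8: v0=E3 v1=E4 (P8)
bar 9: v0=F3 v1=D4 (M6)
bar 10: v0=G3 v1=G4 (P8)
  R4 @ bar1.2: F3/E4 M7 untreated
  R1 @ bar8.0: F3/F4 P8 -> E3/E4 P8 similar
  R2 @ bar10.0: F3/A3 M3 -> G3/G4 P8 similar
  R7 @ bar10.0: A3->G4 leap 10st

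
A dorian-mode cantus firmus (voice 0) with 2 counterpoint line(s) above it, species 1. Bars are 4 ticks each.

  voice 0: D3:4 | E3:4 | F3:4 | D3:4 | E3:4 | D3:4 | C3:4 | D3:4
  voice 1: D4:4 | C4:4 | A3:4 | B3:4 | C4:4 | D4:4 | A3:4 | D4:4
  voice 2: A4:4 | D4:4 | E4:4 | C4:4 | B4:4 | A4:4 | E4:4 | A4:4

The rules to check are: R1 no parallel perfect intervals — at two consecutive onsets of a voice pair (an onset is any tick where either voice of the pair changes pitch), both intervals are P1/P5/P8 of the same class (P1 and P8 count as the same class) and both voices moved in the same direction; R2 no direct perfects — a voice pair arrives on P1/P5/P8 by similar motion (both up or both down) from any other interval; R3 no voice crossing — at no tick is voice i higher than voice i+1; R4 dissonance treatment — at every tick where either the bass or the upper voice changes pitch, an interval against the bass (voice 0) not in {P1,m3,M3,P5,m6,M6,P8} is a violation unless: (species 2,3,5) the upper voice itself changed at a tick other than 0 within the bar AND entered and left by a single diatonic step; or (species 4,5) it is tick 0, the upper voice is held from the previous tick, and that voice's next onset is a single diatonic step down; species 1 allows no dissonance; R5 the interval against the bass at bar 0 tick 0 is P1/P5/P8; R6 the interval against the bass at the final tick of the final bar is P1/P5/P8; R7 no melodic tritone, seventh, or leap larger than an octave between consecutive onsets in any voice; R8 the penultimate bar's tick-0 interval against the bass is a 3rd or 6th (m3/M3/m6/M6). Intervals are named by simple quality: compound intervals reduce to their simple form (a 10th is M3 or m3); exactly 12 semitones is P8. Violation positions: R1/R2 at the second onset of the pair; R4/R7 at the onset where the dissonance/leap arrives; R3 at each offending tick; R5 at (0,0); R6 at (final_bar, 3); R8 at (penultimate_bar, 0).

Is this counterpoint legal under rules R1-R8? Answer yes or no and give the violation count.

No (10 violations)

bar 0: v0=D3 v1=D4 v2=A4 (P5)
bar 1: v0=E3 v1=C4 v2=D4 (m7)
bar 2: v0=F3 v1=A3 v2=E4 (M7)
bar 3: v0=D3 v1=B3 v2=C4 (m7)
bar 4: v0=E3 v1=C4 v2=B4 (P5)
bar 5: v0=D3 v1=D4 v2=A4 (P5)
bar 6: v0=C3 v1=A3 v2=E4 (M3)
bar 7: v0=D3 v1=D4 v2=A4 (P5)
  R4 @ bar1.0: E3/D4 m7 untreated
  R4 @ bar2.0: F3/E4 M7 untreated
  R4 @ bar3.0: D3/C4 m7 untreated
  R2 @ bar4.0: D3/C4 m7 -> E3/B4 P5 similar
  R7 @ bar4.0: C4->B4 leap 11st
  R1 @ bar5.0: E3/B4 P5 -> D3/A4 P5 similar
  R1 @ bar6.0: D4/A4 P5 -> A3/E4 P5 similar
  R1 @ bar7.0: A3/E4 P5 -> D4/A4 P5 similar
  R2 @ bar7.0: C3/A3 M6 -> D3/D4 P8 similar
  R2 @ bar7.0: C3/E4 M3 -> D3/A4 P5 similar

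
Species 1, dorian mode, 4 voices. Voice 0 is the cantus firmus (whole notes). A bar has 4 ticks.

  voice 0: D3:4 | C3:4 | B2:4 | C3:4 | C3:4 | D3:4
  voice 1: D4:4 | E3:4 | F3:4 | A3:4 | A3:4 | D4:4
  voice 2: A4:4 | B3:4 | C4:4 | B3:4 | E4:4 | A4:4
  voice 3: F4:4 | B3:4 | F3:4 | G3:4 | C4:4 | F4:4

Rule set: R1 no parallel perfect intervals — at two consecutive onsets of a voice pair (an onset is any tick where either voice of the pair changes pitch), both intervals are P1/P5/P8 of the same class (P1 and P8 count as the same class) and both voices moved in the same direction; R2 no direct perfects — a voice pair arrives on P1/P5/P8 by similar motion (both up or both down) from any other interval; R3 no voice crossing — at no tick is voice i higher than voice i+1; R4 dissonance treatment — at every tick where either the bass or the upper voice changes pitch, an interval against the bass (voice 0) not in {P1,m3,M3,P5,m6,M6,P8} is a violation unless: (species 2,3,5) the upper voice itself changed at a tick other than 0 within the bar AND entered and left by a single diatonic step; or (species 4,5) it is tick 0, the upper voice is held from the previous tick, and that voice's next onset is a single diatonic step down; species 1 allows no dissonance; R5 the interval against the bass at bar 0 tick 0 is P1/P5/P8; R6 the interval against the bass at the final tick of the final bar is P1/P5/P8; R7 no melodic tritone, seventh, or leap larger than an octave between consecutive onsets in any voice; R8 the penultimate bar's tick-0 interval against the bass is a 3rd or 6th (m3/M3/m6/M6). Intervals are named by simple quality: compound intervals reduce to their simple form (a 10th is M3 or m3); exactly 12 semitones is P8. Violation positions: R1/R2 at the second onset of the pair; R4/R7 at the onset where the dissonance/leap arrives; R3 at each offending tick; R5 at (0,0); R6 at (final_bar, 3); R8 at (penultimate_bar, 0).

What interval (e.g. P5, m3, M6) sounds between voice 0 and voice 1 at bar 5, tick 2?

voice 0=D3 voice 1=D4 -> P8

P8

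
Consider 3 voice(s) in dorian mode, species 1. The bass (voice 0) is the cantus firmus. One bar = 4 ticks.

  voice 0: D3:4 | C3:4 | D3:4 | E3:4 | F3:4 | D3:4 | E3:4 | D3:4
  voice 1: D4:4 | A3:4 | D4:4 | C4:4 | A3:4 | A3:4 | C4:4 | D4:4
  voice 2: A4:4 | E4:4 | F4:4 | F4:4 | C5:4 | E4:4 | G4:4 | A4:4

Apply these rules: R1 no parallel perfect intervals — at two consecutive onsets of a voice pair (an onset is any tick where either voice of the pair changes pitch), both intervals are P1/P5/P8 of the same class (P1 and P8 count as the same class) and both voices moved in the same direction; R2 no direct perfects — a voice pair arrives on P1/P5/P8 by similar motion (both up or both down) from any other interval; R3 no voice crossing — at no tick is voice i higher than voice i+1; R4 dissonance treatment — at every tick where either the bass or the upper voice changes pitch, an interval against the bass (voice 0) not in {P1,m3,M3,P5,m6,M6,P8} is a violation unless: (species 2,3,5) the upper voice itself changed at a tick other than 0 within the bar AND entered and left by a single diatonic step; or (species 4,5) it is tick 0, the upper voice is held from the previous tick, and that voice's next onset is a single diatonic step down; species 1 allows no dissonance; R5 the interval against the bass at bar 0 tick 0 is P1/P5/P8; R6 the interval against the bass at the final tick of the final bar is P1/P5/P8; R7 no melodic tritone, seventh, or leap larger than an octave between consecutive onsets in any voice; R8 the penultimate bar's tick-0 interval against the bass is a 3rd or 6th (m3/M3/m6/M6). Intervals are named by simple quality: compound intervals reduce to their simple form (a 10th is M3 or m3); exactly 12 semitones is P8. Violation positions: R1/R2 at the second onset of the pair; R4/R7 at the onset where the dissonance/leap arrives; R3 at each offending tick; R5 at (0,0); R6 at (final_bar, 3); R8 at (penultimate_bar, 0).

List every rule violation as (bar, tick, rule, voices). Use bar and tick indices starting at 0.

(1, 0, R1, (1, 2))
(2, 0, R2, (0, 1))
(3, 0, R4, (0, 2))
(4, 0, R2, (0, 2))
(5, 0, R4, (0, 2))
(6, 0, R1, (1, 2))
(7, 0, R1, (1, 2))

bar 0: v0=D3 v1=D4 v2=A4 downbeat P5
bar 1: v0=C3 v1=A3 v2=E4 downbeat M3
bar 2: v0=D3 v1=D4 v2=F4 downbeat m3
bar 3: v0=E3 v1=C4 v2=F4 downbeat m2
bar 4: v0=F3 v1=A3 v2=C5 downbeat P5
bar 5: v0=D3 v1=A3 v2=E4 downbeat M2
bar 6: v0=E3 v1=C4 v2=G4 downbeat m3
bar 7: v0=D3 v1=D4 v2=A4 downbeat P5
  -> R1 @ bar 1 tick 0 v(1, 2): D4/A4 P5 -> A3/E4 P5 similar
  -> R2 @ bar 2 tick 0 v(0, 1): C3/A3 M6 -> D3/D4 P8 similar
  -> R4 @ bar 3 tick 0 v(0, 2): E3/F4 m2 untreated
  -> R2 @ bar 4 tick 0 v(0, 2): E3/F4 m2 -> F3/C5 P5 similar
  -> R4 @ bar 5 tick 0 v(0, 2): D3/E4 M2 untreated
  -> R1 @ bar 6 tick 0 v(1, 2): A3/E4 P5 -> C4/G4 P5 similar
  -> R1 @ bar 7 tick 0 v(1, 2): C4/G4 P5 -> D4/A4 P5 similar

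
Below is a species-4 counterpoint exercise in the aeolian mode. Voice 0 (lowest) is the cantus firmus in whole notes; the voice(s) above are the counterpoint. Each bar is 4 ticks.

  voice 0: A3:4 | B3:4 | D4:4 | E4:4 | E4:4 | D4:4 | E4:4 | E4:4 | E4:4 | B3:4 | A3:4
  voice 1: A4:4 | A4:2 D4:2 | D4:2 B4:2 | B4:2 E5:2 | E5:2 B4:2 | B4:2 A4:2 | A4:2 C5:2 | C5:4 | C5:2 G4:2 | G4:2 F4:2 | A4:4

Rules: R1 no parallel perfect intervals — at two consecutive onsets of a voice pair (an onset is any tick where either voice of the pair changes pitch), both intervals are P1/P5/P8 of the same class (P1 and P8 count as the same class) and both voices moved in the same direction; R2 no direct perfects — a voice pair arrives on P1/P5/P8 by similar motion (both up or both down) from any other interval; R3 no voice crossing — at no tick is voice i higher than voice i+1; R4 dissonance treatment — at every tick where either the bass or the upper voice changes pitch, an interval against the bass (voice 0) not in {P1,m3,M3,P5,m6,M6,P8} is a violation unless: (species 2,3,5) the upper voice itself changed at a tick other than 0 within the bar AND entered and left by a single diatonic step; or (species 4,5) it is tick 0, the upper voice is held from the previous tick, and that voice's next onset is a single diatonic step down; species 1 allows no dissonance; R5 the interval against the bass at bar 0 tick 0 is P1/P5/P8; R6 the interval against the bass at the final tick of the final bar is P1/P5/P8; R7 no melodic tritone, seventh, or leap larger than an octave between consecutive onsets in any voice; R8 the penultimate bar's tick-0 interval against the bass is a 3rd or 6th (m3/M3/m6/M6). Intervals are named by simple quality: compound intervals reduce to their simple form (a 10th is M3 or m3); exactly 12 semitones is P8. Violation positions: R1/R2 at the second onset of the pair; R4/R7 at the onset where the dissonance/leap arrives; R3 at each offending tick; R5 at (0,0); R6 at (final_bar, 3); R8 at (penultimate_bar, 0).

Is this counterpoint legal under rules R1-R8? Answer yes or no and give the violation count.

bar 0: v0=A3 v1=A4 (P8)
bar 1: v0=B3 v1=A4 (m7)
bar 2: v0=D4 v1=D4 (P1)
bar 3: v0=E4 v1=B4 (P5)
bar 4: v0=E4 v1=E5 (P8)
bar 5: v0=D4 v1=B4 (M6)
bar 6: v0=E4 v1=A4 (P4)
bar 7: v0=E4 v1=C5 (m6)
bar 8: v0=E4 v1=C5 (m6)
bar 9: v0=B3 v1=G4 (m6)
bar 10: v0=A3 v1=A4 (P8)
  R4 @ bar1.0: B3/A4 m7 untreated
  R4 @ bar6.0: E4/A4 P4 untreated
  R4 @ bar9.2: B3/F4 TT untreated

No (3 violations)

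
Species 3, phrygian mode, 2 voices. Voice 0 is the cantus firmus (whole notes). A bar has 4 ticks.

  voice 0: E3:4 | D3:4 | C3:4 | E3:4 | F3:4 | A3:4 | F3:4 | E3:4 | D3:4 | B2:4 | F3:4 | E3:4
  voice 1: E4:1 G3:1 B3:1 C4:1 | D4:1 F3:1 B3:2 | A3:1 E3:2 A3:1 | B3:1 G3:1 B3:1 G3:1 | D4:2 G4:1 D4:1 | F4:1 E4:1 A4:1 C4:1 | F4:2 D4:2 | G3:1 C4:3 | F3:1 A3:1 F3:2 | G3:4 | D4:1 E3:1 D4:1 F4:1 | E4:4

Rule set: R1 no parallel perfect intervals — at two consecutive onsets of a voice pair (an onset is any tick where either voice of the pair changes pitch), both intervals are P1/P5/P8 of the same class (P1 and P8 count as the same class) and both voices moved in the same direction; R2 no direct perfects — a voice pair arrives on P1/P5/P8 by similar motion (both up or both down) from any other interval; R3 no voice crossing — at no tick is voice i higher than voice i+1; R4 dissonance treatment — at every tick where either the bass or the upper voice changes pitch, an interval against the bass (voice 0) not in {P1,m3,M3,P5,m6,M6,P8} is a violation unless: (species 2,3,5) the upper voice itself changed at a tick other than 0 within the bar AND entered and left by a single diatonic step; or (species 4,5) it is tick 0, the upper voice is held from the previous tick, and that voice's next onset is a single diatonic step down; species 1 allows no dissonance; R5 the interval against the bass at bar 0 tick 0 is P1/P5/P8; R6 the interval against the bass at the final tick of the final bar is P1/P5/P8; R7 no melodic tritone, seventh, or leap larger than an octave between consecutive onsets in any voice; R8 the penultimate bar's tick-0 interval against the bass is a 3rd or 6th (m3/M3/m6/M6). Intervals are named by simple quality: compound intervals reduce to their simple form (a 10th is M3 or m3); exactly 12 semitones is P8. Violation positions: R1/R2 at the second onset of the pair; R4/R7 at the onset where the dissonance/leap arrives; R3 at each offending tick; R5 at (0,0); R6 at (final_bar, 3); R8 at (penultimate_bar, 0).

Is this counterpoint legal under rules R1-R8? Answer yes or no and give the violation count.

No (9 violations)

bar 0: v0=E3 v1=E4 (P8)
bar 1: v0=D3 v1=D4 (P8)
bar 2: v0=C3 v1=A3 (M6)
bar 3: v0=E3 v1=B3 (P5)
bar 4: v0=F3 v1=D4 (M6)
bar 5: v0=A3 v1=F4 (m6)
bar 6: v0=F3 v1=F4 (P8)
bar 7: v0=E3 v1=G3 (m3)
bar 8: v0=D3 v1=F3 (m3)
bar 9: v0=B2 v1=G3 (m6)
bar 10: v0=F3 v1=D4 (M6)
bar 11: v0=E3 v1=E4 (P8)
  R7 @ bar1.2: F3->B3 leap 6st
  R2 @ bar3.0: C3/A3 M6 -> E3/B3 P5 similar
  R4 @ bar4.2: F3/G4 M2 untreated
  R7 @ bar10.0: B2->F3 leap 6st
  R3 @ bar10.1: F3 above E3
  R4 @ bar10.1: F3/E3 m2 untreated
  R7 @ bar10.1: D4->E3 leap 10st
  R7 @ bar10.2: E3->D4 leap 10st
  R1 @ bar11.0: F3/F4 P8 -> E3/E4 P8 similar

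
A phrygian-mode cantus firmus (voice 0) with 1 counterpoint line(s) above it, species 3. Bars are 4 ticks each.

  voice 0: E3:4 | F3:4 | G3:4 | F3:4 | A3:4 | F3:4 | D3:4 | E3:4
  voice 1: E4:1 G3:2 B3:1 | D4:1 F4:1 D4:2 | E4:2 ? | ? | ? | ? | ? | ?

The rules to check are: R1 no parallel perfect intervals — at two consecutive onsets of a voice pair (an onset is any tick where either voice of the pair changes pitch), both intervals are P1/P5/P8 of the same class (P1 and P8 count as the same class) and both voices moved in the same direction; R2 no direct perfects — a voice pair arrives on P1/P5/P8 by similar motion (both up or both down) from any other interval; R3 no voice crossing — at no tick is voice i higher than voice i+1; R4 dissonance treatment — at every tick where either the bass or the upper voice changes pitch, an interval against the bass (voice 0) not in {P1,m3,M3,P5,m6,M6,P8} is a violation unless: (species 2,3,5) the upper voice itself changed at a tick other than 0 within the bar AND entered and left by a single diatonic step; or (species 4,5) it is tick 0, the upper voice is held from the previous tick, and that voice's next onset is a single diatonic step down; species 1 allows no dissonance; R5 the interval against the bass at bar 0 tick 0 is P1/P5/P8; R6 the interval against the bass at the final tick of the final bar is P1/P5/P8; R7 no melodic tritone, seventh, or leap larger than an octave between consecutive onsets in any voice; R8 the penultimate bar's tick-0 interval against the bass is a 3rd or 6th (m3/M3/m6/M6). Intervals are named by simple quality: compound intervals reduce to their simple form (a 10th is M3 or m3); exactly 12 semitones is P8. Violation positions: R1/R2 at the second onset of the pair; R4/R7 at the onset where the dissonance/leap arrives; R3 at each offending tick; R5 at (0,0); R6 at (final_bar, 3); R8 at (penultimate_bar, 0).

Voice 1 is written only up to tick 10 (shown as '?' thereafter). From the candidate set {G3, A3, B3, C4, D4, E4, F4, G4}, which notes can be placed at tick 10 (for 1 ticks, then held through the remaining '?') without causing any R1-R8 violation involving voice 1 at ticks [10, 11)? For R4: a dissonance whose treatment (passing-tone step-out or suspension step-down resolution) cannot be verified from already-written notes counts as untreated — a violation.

{B3, D4, E4, G3, G4}

G3: legal
A3: violates R4
B3: legal
C4: violates R4
D4: legal
E4: legal
F4: violates R4
G4: legal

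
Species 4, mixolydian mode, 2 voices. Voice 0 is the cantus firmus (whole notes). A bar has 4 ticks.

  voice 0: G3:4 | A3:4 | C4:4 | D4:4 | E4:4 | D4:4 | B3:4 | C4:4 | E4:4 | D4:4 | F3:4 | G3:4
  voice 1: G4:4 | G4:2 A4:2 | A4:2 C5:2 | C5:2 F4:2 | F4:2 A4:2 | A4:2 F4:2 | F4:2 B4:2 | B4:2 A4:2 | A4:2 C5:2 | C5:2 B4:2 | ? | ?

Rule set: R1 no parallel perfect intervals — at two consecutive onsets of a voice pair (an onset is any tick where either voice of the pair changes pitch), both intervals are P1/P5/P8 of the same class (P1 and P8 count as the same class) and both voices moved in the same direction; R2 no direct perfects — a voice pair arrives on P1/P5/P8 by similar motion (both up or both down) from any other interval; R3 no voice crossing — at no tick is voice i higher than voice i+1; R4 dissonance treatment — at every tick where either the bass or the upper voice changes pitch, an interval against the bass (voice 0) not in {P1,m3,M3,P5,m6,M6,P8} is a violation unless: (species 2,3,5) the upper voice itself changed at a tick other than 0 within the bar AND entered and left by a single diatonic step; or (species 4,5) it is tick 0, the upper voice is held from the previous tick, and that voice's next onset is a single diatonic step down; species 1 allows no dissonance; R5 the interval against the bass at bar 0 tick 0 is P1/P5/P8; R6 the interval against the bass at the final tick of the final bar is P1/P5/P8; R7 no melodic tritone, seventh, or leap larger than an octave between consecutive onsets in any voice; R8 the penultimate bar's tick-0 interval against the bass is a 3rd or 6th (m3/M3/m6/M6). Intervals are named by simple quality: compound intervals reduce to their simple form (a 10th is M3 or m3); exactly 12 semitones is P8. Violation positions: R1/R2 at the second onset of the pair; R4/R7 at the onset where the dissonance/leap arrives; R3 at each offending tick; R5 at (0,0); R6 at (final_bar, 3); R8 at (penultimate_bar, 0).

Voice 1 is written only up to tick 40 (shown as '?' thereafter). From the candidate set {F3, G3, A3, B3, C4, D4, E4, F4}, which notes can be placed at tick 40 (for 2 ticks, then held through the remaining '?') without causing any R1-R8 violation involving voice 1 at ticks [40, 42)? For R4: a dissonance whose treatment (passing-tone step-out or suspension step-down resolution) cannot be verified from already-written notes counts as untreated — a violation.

F3: violates R2,R7,R8
G3: violates R4,R7,R8
A3: violates R7
B3: violates R4,R8
C4: violates R2,R7,R8
D4: legal
E4: violates R4,R8
F4: violates R2,R7,R8

{D4}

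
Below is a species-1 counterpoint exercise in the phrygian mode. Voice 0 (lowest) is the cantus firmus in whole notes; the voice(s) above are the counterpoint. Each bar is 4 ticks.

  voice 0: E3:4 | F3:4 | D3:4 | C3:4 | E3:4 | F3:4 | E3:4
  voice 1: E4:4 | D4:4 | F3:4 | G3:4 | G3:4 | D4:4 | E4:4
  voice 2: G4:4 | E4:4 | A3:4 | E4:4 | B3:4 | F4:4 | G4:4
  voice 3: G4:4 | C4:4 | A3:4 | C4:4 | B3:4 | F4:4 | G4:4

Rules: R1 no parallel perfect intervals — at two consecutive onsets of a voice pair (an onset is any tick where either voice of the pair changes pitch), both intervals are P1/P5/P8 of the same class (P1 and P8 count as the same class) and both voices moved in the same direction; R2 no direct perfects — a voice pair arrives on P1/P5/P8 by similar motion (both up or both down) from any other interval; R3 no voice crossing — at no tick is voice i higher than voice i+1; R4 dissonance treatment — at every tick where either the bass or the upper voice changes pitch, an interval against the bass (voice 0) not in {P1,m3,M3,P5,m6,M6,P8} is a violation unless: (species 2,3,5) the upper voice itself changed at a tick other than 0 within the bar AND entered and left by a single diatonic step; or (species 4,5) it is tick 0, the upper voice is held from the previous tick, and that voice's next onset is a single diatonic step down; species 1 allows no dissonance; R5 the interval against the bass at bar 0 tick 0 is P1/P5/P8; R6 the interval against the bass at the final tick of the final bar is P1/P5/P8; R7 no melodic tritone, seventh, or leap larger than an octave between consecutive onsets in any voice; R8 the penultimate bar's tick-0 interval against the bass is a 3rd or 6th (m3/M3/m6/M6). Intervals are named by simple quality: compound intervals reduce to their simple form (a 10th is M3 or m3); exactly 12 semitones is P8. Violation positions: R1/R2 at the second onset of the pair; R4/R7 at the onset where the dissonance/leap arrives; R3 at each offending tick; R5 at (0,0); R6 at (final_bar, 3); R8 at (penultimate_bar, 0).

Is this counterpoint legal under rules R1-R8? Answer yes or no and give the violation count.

bar 0: v0=E3 v1=E4 v2=G4 v3=G4 (m3)
bar 1: v0=F3 v1=D4 v2=E4 v3=C4 (P5)
bar 2: v0=D3 v1=F3 v2=A3 v3=A3 (P5)
bar 3: v0=C3 v1=G3 v2=E4 v3=C4 (P8)
bar 4: v0=E3 v1=G3 v2=B3 v3=B3 (P5)
bar 5: v0=F3 v1=D4 v2=F4 v3=F4 (P8)
bar 6: v0=E3 v1=E4 v2=G4 v3=G4 (m3)
  R5 @ bar0.0: opens on m3
  R5 @ bar0.0: opens on m3
  R3 @ bar1.0: E4 above C4
  R4 @ bar1.0: F3/E4 M7 untreated
  R3 @ bar1.1: E4 above C4
  R3 @ bar1.2: E4 above C4
  R3 @ bar1.3: E4 above C4
  R1 @ bar2.0: F3/C4 P5 -> D3/A3 P5 similar
  R2 @ bar2.0: F3/E4 M7 -> D3/A3 P5 similar
  R2 @ bar2.0: E4/C4 M3 -> A3/A3 P1 similar
  R3 @ bar3.0: E4 above C4
  R3 @ bar3.1: E4 above C4
  R3 @ bar3.2: E4 above C4
  R3 @ bar3.3: E4 above C4
  R2 @ bar4.0: E4/C4 M3 -> B3/B3 P1 similar
  R1 @ bar5.0: B3/B3 P1 -> F4/F4 P1 similar
  R2 @ bar5.0: E3/B3 P5 -> F3/F4 P8 similar
  R2 @ bar5.0: E3/B3 P5 -> F3/F4 P8 similar
  R7 @ bar5.0: B3->F4 leap 6st
  R7 @ bar5.0: B3->F4 leap 6st
  R8 @ bar5.0: penult P8 not 3rd/6th
  R8 @ bar5.0: penult P8 not 3rd/6th
  R1 @ bar6.0: F4/F4 P1 -> G4/G4 P1 similar
  R6 @ bar6.3: closes on m3
  R6 @ bar6.3: closes on m3

No (25 violations)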